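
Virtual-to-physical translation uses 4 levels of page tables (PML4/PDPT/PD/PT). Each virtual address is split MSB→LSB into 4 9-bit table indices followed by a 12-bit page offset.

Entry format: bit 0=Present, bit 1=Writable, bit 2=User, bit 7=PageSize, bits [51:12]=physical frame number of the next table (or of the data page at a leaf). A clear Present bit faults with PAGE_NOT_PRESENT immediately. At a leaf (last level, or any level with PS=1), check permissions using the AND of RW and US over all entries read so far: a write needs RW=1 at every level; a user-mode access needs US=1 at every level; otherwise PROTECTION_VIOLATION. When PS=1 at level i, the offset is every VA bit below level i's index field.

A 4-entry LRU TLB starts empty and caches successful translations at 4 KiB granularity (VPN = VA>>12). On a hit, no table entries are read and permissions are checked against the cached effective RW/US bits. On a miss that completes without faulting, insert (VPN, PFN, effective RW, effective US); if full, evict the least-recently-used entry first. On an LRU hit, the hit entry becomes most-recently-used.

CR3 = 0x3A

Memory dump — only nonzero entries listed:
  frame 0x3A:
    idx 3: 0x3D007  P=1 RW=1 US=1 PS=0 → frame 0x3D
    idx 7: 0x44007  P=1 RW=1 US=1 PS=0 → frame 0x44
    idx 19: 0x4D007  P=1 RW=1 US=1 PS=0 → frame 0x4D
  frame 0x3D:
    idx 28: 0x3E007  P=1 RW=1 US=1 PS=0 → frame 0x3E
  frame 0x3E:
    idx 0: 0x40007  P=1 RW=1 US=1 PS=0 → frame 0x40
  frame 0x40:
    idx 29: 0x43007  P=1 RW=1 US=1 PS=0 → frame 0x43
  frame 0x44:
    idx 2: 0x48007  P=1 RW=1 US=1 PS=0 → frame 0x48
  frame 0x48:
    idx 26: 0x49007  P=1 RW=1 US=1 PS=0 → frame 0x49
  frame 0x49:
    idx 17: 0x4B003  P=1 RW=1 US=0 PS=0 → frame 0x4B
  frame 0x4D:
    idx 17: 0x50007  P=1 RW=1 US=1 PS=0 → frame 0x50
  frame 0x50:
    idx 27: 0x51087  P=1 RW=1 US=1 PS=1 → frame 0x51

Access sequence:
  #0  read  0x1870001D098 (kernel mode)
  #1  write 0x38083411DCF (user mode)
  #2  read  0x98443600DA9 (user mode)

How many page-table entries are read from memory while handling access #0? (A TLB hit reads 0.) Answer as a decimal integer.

Trace:
#0 VA=0x1870001D098 (r,kernel):
  [0] read 0x3A idx=3: raw=0x3D007 flags P=1 W=1 U=1 S=0
  [1] read 0x3D idx=28: raw=0x3E007 flags P=1 W=1 U=1 S=0
  [2] read 0x3E idx=0: raw=0x40007 flags P=1 W=1 U=1 S=0
  [3] read 0x40 idx=29: raw=0x43007 flags P=1 W=1 U=1 S=0
  ⇒ phys 0x43098  [4 reads]
#1 VA=0x38083411DCF (w,user):
  [0] read 0x3A idx=7: raw=0x44007 flags P=1 W=1 U=1 S=0
  [1] read 0x44 idx=2: raw=0x48007 flags P=1 W=1 U=1 S=0
  [2] read 0x48 idx=26: raw=0x49007 flags P=1 W=1 U=1 S=0
  [3] read 0x49 idx=17: raw=0x4B003 flags P=1 W=1 U=0 S=0
  ✗ PROTECTION_VIOLATION  [4 reads]
#2 VA=0x98443600DA9 (r,user):
  [0] read 0x3A idx=19: raw=0x4D007 flags P=1 W=1 U=1 S=0
  [1] read 0x4D idx=17: raw=0x50007 flags P=1 W=1 U=1 S=0
  [2] read 0x50 idx=27: raw=0x51087 flags P=1 W=1 U=1 S=1
  ⇒ phys 0x51DA9 (huge @L2)  [3 reads]

Entries read for #0: 4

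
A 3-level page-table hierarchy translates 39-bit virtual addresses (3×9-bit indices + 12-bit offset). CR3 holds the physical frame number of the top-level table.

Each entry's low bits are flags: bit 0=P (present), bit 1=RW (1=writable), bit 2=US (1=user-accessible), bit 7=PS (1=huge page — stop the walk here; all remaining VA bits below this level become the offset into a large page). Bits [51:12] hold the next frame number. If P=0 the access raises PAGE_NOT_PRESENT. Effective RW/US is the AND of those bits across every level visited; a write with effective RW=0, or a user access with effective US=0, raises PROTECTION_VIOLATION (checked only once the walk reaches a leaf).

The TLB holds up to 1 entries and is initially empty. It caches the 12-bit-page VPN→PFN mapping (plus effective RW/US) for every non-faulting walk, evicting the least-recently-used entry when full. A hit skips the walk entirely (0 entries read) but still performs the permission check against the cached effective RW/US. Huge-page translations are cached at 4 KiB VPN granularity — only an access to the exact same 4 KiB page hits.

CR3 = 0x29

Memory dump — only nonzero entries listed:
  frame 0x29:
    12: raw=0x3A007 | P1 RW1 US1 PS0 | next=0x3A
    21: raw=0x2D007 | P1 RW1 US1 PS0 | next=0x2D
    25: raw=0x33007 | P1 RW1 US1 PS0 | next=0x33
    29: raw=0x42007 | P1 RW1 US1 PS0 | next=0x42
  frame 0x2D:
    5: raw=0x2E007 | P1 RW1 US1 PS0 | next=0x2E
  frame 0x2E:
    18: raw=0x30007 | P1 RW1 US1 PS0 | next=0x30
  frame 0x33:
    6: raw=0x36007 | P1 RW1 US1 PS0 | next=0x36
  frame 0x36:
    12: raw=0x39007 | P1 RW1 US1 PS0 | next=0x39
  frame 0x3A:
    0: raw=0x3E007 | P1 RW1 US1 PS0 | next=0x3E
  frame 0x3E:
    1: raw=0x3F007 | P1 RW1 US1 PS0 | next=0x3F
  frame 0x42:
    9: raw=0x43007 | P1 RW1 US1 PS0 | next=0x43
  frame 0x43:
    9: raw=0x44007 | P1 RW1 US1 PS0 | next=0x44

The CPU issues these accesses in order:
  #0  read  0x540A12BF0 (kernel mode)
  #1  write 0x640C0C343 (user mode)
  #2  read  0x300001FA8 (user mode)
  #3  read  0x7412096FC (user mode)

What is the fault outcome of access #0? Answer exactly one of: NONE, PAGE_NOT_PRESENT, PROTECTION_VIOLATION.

Per-access translation:
#0 VA=0x540A12BF0 (r,kernel):
  lvl0: tbl 0x29, slot 21 ⇒ 0x2D007 (P1/RW1/US1/PS0)
  lvl1: tbl 0x2D, slot 5 ⇒ 0x2E007 (P1/RW1/US1/PS0)
  lvl2: tbl 0x2E, slot 18 ⇒ 0x30007 (P1/RW1/US1/PS0)
  ⇒ phys 0x30BF0  [3 reads]
#1 VA=0x640C0C343 (w,user):
  lvl0: tbl 0x29, slot 25 ⇒ 0x33007 (P1/RW1/US1/PS0)
  lvl1: tbl 0x33, slot 6 ⇒ 0x36007 (P1/RW1/US1/PS0)
  lvl2: tbl 0x36, slot 12 ⇒ 0x39007 (P1/RW1/US1/PS0)
  ⇒ phys 0x39343  [3 reads]
#2 VA=0x300001FA8 (r,user):
  lvl0: tbl 0x29, slot 12 ⇒ 0x3A007 (P1/RW1/US1/PS0)
  lvl1: tbl 0x3A, slot 0 ⇒ 0x3E007 (P1/RW1/US1/PS0)
  lvl2: tbl 0x3E, slot 1 ⇒ 0x3F007 (P1/RW1/US1/PS0)
  ⇒ phys 0x3FFA8  [3 reads]
#3 VA=0x7412096FC (r,user):
  lvl0: tbl 0x29, slot 29 ⇒ 0x42007 (P1/RW1/US1/PS0)
  lvl1: tbl 0x42, slot 9 ⇒ 0x43007 (P1/RW1/US1/PS0)
  lvl2: tbl 0x43, slot 9 ⇒ 0x44007 (P1/RW1/US1/PS0)
  ⇒ phys 0x446FC  [3 reads]

Access #0 fault: NONE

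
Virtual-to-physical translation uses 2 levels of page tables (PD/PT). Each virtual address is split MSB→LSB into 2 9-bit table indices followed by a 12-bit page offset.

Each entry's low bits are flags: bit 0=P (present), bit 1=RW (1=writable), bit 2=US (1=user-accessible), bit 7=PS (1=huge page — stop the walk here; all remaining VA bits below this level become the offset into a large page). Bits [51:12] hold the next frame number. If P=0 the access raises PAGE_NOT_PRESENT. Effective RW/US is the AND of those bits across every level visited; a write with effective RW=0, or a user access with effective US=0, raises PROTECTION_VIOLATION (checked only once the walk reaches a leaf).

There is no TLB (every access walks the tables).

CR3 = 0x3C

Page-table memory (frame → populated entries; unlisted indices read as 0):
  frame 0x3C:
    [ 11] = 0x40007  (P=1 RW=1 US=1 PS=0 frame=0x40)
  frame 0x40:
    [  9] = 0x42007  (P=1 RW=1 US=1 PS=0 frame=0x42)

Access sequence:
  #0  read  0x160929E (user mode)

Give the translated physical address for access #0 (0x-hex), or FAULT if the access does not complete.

Per-access translation:
#0 VA=0x160929E (r,user):
  L0: frame=0x3C idx=11 entry=0x40007 [P=1 RW=1 US=1 PS=0]
  L1: frame=0x40 idx=9 entry=0x42007 [P=1 RW=1 US=1 PS=0]
  ⇒ phys 0x4229E  [2 reads]

Access #0 PA: 0x4229E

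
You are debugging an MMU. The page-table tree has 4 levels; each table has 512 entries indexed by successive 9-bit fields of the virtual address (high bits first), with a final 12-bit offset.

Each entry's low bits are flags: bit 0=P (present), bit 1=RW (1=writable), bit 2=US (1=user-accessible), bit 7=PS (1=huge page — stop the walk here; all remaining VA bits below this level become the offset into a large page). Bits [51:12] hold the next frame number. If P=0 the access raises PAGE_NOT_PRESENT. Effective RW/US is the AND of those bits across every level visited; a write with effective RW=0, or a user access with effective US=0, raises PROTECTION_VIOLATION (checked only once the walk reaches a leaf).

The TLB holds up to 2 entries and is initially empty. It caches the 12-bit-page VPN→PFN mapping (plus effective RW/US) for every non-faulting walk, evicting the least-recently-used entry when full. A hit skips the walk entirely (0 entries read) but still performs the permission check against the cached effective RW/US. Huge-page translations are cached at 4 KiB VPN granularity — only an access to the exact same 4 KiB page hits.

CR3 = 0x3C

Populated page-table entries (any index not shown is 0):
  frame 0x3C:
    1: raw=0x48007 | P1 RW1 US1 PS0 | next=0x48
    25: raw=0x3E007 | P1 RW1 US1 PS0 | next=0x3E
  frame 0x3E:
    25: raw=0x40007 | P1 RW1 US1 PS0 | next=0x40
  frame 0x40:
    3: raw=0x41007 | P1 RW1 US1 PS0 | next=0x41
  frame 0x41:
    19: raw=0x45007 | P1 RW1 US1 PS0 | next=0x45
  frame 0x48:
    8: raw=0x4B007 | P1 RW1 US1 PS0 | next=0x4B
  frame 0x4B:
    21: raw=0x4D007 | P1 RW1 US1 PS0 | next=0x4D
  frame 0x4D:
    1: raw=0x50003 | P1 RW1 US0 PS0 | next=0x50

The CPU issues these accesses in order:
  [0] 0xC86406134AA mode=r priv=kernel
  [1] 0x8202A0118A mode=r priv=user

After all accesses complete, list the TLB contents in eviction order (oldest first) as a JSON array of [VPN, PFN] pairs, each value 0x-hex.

Per-access translation:
#0 VA=0xC86406134AA (r,kernel):
  lvl0: tbl 0x3C, slot 25 ⇒ 0x3E007 (P1/RW1/US1/PS0)
  lvl1: tbl 0x3E, slot 25 ⇒ 0x40007 (P1/RW1/US1/PS0)
  lvl2: tbl 0x40, slot 3 ⇒ 0x41007 (P1/RW1/US1/PS0)
  lvl3: tbl 0x41, slot 19 ⇒ 0x45007 (P1/RW1/US1/PS0)
  ⇒ phys 0x454AA  [4 reads]
#1 VA=0x8202A0118A (r,user):
  lvl0: tbl 0x3C, slot 1 ⇒ 0x48007 (P1/RW1/US1/PS0)
  lvl1: tbl 0x48, slot 8 ⇒ 0x4B007 (P1/RW1/US1/PS0)
  lvl2: tbl 0x4B, slot 21 ⇒ 0x4D007 (P1/RW1/US1/PS0)
  lvl3: tbl 0x4D, slot 1 ⇒ 0x50003 (P1/RW1/US0/PS0)
  ⇒ fault: PROTECTION_VIOLATION  — 4 lookups

TLB: [["0xC8640613", "0x45"]]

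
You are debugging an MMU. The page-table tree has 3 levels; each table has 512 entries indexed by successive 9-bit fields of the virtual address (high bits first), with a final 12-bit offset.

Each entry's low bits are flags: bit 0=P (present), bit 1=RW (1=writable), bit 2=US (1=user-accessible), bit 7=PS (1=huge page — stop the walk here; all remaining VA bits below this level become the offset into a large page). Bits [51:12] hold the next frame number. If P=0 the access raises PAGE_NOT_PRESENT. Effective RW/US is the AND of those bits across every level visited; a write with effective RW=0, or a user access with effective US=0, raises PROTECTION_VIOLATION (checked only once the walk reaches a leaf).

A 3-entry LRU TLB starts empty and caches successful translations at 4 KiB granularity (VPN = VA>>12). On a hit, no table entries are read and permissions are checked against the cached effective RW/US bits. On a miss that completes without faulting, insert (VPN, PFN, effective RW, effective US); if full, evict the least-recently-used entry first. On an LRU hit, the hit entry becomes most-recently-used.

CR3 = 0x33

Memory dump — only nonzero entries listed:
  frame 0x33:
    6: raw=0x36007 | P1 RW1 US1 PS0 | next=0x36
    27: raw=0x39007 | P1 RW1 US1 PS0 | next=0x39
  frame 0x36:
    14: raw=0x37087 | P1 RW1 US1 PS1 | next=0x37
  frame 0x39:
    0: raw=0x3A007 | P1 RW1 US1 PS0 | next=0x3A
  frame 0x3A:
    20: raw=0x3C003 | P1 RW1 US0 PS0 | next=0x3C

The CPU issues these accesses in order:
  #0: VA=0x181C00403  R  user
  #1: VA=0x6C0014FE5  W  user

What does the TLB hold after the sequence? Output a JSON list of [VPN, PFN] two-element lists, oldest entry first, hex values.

Trace:
#0 VA=0x181C00403 (r,user):
  L0: frame=0x33 idx=6 entry=0x36007 [P=1 RW=1 US=1 PS=0]
  L1: frame=0x36 idx=14 entry=0x37087 [P=1 RW=1 US=1 PS=1]
  → PA=0x37403 (huge @L1)  (2 entries read)
#1 VA=0x6C0014FE5 (w,user):
  L0: frame=0x33 idx=27 entry=0x39007 [P=1 RW=1 US=1 PS=0]
  L1: frame=0x39 idx=0 entry=0x3A007 [P=1 RW=1 US=1 PS=0]
  L2: frame=0x3A idx=20 entry=0x3C003 [P=1 RW=1 US=0 PS=0]
  ⇒ fault: PROTECTION_VIOLATION  — 3 lookups

TLB: [["0x181C00", "0x37"]]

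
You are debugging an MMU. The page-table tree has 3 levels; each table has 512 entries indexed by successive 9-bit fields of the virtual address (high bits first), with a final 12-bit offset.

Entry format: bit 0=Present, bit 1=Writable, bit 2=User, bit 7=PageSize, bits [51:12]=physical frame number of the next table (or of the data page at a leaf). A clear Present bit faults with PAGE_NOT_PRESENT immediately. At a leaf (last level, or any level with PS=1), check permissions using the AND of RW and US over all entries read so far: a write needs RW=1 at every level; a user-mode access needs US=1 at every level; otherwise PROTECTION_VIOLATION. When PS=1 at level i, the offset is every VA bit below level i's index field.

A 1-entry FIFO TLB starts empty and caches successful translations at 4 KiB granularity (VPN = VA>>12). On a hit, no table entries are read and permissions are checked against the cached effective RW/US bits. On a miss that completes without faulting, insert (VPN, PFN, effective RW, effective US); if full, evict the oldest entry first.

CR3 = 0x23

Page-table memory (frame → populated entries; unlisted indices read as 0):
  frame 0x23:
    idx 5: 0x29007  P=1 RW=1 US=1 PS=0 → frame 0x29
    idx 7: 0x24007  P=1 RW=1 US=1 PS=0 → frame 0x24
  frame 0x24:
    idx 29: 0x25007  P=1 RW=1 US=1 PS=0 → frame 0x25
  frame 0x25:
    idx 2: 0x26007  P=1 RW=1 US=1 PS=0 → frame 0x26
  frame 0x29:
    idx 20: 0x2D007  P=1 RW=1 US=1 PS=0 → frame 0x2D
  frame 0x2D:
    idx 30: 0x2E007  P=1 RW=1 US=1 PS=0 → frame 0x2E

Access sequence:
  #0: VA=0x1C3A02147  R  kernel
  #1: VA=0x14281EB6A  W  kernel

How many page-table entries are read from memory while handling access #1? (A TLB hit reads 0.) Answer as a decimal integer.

Trace:
#0 VA=0x1C3A02147 (r,kernel):
  [0] read 0x23 idx=7: raw=0x24007 flags P=1 W=1 U=1 S=0
  [1] read 0x24 idx=29: raw=0x25007 flags P=1 W=1 U=1 S=0
  [2] read 0x25 idx=2: raw=0x26007 flags P=1 W=1 U=1 S=0
  ✓ 0x26147  — 3 lookups
#1 VA=0x14281EB6A (w,kernel):
  [0] read 0x23 idx=5: raw=0x29007 flags P=1 W=1 U=1 S=0
  [1] read 0x29 idx=20: raw=0x2D007 flags P=1 W=1 U=1 S=0
  [2] read 0x2D idx=30: raw=0x2E007 flags P=1 W=1 U=1 S=0
  ✓ 0x2EB6A  — 3 lookups

Entries read for #1: 3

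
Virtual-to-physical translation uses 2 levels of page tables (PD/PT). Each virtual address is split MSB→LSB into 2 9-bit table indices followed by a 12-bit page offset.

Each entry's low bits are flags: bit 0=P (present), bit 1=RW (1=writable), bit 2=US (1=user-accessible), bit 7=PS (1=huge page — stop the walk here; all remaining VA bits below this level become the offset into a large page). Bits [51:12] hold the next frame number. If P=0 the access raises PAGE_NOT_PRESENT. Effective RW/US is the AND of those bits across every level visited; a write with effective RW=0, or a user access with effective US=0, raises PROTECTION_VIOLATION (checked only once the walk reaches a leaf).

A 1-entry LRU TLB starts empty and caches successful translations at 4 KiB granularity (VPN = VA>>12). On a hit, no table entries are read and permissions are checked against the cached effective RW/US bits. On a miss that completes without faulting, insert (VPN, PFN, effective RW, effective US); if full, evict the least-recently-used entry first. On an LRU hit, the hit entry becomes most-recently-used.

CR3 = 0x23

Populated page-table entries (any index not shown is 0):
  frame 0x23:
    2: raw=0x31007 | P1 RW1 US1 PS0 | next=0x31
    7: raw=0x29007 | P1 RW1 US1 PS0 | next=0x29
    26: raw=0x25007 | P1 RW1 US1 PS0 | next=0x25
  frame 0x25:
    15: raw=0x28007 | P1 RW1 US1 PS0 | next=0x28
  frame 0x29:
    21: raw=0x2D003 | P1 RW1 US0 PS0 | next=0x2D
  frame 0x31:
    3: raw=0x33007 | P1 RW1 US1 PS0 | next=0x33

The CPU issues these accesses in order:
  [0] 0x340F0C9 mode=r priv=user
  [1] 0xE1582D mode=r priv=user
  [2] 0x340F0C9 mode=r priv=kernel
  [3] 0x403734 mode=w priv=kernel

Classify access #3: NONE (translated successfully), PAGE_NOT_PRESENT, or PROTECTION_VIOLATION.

Per-access translation:
#0 VA=0x340F0C9 (r,user):
  lvl0: tbl 0x23, slot 26 ⇒ 0x25007 (P1/RW1/US1/PS0)
  lvl1: tbl 0x25, slot 15 ⇒ 0x28007 (P1/RW1/US1/PS0)
  → PA=0x280C9  (2 entries read)
#1 VA=0xE1582D (r,user):
  lvl0: tbl 0x23, slot 7 ⇒ 0x29007 (P1/RW1/US1/PS0)
  lvl1: tbl 0x29, slot 21 ⇒ 0x2D003 (P1/RW1/US0/PS0)
  → PROTECTION_VIOLATION  (2 entries read)
#2 VA=0x340F0C9 (r,kernel):
  TLB hit vpn=0x340F → PA=0x280C9
#3 VA=0x403734 (w,kernel):
  lvl0: tbl 0x23, slot 2 ⇒ 0x31007 (P1/RW1/US1/PS0)
  lvl1: tbl 0x31, slot 3 ⇒ 0x33007 (P1/RW1/US1/PS0)
  → PA=0x33734  (2 entries read)

Access #3 fault: NONE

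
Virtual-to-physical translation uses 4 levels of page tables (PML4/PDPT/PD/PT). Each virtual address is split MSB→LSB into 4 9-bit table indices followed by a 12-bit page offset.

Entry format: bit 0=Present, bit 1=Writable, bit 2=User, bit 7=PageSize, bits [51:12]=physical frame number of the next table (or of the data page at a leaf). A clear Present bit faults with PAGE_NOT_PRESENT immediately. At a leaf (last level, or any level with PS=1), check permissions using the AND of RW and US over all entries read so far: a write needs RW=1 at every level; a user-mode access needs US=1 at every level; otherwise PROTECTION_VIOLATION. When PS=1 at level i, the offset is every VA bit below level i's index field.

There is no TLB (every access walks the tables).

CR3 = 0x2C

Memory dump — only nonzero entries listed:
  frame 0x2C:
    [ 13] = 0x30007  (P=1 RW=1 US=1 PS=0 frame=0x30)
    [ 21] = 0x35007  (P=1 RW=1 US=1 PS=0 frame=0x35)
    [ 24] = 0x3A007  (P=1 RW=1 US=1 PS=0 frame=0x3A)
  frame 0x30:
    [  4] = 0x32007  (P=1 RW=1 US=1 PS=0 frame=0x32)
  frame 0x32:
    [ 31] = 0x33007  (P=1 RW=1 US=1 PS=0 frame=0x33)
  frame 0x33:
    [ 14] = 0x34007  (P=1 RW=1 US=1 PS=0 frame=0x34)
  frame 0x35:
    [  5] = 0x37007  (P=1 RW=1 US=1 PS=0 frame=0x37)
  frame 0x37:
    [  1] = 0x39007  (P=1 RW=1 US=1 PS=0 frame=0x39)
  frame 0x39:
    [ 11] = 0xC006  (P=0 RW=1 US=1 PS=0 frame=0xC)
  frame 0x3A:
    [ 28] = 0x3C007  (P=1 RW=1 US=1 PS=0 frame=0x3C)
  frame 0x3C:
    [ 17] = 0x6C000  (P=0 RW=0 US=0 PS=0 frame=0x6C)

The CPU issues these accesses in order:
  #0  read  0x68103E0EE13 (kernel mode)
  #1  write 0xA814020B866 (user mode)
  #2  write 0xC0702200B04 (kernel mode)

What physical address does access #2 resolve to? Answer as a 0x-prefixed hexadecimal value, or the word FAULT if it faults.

Per-access translation:
#0 VA=0x68103E0EE13 (r,kernel):
  L0 @0x2C[13] → 0x30007  P=1,RW=1,US=1,PS=0
  L1 @0x30[4] → 0x32007  P=1,RW=1,US=1,PS=0
  L2 @0x32[31] → 0x33007  P=1,RW=1,US=1,PS=0
  L3 @0x33[14] → 0x34007  P=1,RW=1,US=1,PS=0
  ✓ 0x34E13  — 4 lookups
#1 VA=0xA814020B866 (w,user):
  L0 @0x2C[21] → 0x35007  P=1,RW=1,US=1,PS=0
  L1 @0x35[5] → 0x37007  P=1,RW=1,US=1,PS=0
  L2 @0x37[1] → 0x39007  P=1,RW=1,US=1,PS=0
  L3 @0x39[11] → 0xC006  P=0,RW=1,US=1,PS=0
  ✗ PAGE_NOT_PRESENT  [4 reads]
#2 VA=0xC0702200B04 (w,kernel):
  L0 @0x2C[24] → 0x3A007  P=1,RW=1,US=1,PS=0
  L1 @0x3A[28] → 0x3C007  P=1,RW=1,US=1,PS=0
  L2 @0x3C[17] → 0x6C000  P=0,RW=0,US=0,PS=0
  ✗ PAGE_NOT_PRESENT  [3 reads]

Access #2 PA: FAULT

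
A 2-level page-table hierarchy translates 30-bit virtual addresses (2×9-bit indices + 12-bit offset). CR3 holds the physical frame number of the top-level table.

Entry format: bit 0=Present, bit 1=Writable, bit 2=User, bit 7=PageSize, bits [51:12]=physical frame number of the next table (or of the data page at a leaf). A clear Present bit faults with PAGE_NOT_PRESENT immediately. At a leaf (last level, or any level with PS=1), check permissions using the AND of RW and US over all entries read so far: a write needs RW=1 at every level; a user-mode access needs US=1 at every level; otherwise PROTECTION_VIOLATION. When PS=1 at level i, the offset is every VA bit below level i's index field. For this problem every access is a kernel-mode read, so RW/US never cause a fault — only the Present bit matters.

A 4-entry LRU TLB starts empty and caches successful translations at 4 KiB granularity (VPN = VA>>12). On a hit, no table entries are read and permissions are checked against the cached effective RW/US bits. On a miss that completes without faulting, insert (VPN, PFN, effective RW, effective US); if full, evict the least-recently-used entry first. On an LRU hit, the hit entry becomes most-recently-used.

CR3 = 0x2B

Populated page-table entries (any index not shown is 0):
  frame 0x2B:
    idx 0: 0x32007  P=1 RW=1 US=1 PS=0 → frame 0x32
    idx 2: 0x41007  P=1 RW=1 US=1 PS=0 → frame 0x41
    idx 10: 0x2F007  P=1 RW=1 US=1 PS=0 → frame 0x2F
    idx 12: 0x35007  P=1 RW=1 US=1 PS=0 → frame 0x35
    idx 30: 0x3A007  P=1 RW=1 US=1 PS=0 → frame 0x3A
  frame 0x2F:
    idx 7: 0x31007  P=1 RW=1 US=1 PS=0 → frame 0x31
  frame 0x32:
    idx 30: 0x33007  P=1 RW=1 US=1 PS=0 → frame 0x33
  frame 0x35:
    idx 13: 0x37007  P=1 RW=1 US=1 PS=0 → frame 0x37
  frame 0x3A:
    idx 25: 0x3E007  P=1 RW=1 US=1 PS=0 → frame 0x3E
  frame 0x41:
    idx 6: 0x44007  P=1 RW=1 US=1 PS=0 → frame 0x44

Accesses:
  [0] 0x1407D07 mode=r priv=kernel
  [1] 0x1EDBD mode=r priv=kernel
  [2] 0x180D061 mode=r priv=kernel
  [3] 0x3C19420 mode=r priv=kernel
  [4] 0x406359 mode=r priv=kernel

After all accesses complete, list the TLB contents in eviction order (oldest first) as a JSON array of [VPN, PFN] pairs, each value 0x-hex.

Walk each access:
#0 VA=0x1407D07 (r,kernel):
  L0: frame=0x2B idx=10 entry=0x2F007 [P=1 RW=1 US=1 PS=0]
  L1: frame=0x2F idx=7 entry=0x31007 [P=1 RW=1 US=1 PS=0]
  → PA=0x31D07  (2 entries read)
#1 VA=0x1EDBD (r,kernel):
  L0: frame=0x2B idx=0 entry=0x32007 [P=1 RW=1 US=1 PS=0]
  L1: frame=0x32 idx=30 entry=0x33007 [P=1 RW=1 US=1 PS=0]
  → PA=0x33DBD  (2 entries read)
#2 VA=0x180D061 (r,kernel):
  L0: frame=0x2B idx=12 entry=0x35007 [P=1 RW=1 US=1 PS=0]
  L1: frame=0x35 idx=13 entry=0x37007 [P=1 RW=1 US=1 PS=0]
  → PA=0x37061  (2 entries read)
#3 VA=0x3C19420 (r,kernel):
  L0: frame=0x2B idx=30 entry=0x3A007 [P=1 RW=1 US=1 PS=0]
  L1: frame=0x3A idx=25 entry=0x3E007 [P=1 RW=1 US=1 PS=0]
  → PA=0x3E420  (2 entries read)
#4 VA=0x406359 (r,kernel):
  L0: frame=0x2B idx=2 entry=0x41007 [P=1 RW=1 US=1 PS=0]
  L1: frame=0x41 idx=6 entry=0x44007 [P=1 RW=1 US=1 PS=0]
  → PA=0x44359  (2 entries read)

TLB: [["0x1E", "0x33"], ["0x180D", "0x37"], ["0x3C19", "0x3E"], ["0x406", "0x44"]]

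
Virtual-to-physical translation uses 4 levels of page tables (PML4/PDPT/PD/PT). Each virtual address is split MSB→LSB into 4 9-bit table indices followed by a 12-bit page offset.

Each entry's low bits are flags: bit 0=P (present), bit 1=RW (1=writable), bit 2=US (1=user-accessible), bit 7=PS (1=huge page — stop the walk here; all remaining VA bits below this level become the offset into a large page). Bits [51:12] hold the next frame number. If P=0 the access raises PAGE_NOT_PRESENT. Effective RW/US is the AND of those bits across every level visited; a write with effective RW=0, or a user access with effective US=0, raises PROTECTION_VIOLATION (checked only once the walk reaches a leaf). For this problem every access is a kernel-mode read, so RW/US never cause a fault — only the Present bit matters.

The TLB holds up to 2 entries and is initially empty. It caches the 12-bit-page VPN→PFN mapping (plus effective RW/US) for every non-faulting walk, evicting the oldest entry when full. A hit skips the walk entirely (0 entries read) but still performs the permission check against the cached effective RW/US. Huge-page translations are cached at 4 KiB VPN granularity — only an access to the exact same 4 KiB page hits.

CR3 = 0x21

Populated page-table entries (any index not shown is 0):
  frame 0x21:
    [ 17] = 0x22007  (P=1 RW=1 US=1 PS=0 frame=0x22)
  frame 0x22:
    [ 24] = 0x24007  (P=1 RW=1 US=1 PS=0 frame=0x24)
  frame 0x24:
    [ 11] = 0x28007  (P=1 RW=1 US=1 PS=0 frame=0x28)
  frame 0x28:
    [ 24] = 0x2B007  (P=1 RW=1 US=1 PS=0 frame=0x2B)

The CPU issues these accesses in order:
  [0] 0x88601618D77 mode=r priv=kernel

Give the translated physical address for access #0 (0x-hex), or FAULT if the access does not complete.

Per-access translation:
#0 VA=0x88601618D77 (r,kernel):
  L0 @0x21[17] → 0x22007  P=1,RW=1,US=1,PS=0
  L1 @0x22[24] → 0x24007  P=1,RW=1,US=1,PS=0
  L2 @0x24[11] → 0x28007  P=1,RW=1,US=1,PS=0
  L3 @0x28[24] → 0x2B007  P=1,RW=1,US=1,PS=0
  → PA=0x2BD77  (4 entries read)

Access #0 PA: 0x2BD77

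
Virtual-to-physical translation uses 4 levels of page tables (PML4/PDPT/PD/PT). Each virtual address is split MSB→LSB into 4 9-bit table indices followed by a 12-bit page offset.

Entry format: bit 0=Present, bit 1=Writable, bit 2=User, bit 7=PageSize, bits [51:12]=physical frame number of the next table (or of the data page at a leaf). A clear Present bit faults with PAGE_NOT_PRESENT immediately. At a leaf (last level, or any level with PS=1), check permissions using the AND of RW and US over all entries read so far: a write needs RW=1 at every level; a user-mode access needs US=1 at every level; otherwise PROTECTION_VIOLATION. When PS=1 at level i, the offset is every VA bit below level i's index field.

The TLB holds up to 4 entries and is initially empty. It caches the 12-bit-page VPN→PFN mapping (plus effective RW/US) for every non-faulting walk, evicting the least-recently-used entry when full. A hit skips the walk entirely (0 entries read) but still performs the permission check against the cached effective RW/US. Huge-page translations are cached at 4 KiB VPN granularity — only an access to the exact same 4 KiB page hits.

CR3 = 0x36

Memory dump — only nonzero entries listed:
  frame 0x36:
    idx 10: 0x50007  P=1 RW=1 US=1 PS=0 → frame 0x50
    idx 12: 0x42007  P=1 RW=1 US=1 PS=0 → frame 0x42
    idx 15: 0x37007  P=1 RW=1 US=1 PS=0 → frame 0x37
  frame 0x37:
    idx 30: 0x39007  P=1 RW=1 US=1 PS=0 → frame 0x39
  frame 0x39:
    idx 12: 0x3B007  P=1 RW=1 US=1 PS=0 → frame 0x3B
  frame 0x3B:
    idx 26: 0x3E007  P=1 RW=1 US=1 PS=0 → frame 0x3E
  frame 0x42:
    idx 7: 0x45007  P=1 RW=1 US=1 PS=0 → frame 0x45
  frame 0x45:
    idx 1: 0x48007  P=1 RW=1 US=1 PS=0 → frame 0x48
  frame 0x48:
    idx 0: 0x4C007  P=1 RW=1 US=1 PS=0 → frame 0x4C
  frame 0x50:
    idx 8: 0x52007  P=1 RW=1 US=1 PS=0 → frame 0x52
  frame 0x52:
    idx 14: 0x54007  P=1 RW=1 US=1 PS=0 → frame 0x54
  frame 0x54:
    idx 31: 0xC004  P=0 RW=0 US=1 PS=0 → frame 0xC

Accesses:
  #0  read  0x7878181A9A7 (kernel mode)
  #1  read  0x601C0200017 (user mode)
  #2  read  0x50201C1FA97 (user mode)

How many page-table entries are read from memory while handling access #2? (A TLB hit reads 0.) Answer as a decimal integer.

Per-access translation:
#0 VA=0x7878181A9A7 (r,kernel):
  L0 @0x36[15] → 0x37007  P=1,RW=1,US=1,PS=0
  L1 @0x37[30] → 0x39007  P=1,RW=1,US=1,PS=0
  L2 @0x39[12] → 0x3B007  P=1,RW=1,US=1,PS=0
  L3 @0x3B[26] → 0x3E007  P=1,RW=1,US=1,PS=0
  → PA=0x3E9A7  (4 entries read)
#1 VA=0x601C0200017 (r,user):
  L0 @0x36[12] → 0x42007  P=1,RW=1,US=1,PS=0
  L1 @0x42[7] → 0x45007  P=1,RW=1,US=1,PS=0
  L2 @0x45[1] → 0x48007  P=1,RW=1,US=1,PS=0
  L3 @0x48[0] → 0x4C007  P=1,RW=1,US=1,PS=0
  → PA=0x4C017  (4 entries read)
#2 VA=0x50201C1FA97 (r,user):
  L0 @0x36[10] → 0x50007  P=1,RW=1,US=1,PS=0
  L1 @0x50[8] → 0x52007  P=1,RW=1,US=1,PS=0
  L2 @0x52[14] → 0x54007  P=1,RW=1,US=1,PS=0
  L3 @0x54[31] → 0xC004  P=0,RW=0,US=1,PS=0
  ✗ PAGE_NOT_PRESENT  [4 reads]

Entries read for #2: 4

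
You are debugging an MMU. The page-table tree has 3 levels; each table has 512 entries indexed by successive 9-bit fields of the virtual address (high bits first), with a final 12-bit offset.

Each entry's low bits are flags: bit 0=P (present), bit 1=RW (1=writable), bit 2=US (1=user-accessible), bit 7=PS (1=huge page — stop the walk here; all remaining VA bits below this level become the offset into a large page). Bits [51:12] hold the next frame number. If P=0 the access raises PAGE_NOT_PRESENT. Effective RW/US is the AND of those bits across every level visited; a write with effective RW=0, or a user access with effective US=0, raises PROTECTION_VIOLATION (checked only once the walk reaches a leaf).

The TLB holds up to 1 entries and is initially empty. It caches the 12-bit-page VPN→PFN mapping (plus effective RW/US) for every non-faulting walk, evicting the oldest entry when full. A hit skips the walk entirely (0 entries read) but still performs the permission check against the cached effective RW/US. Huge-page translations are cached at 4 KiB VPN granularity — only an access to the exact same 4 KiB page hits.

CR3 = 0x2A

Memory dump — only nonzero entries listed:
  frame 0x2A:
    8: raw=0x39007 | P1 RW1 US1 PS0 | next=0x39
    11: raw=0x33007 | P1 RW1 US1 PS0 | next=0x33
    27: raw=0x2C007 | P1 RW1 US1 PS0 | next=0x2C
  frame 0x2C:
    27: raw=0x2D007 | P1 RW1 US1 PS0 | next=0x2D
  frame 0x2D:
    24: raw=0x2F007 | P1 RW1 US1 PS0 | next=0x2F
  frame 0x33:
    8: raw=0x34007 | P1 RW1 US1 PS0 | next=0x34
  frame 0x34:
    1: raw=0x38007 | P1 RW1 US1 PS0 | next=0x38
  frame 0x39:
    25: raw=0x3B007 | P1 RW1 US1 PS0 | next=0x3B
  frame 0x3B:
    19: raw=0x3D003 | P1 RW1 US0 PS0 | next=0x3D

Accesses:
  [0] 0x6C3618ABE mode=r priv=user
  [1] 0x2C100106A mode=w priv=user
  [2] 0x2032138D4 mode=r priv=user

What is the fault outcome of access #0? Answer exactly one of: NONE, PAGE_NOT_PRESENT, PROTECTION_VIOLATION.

Trace:
#0 VA=0x6C3618ABE (r,user):
  [0] read 0x2A idx=27: raw=0x2C007 flags P=1 W=1 U=1 S=0
  [1] read 0x2C idx=27: raw=0x2D007 flags P=1 W=1 U=1 S=0
  [2] read 0x2D idx=24: raw=0x2F007 flags P=1 W=1 U=1 S=0
  ⇒ phys 0x2FABE  [3 reads]
#1 VA=0x2C100106A (w,user):
  [0] read 0x2A idx=11: raw=0x33007 flags P=1 W=1 U=1 S=0
  [1] read 0x33 idx=8: raw=0x34007 flags P=1 W=1 U=1 S=0
  [2] read 0x34 idx=1: raw=0x38007 flags P=1 W=1 U=1 S=0
  ⇒ phys 0x3806A  [3 reads]
#2 VA=0x2032138D4 (r,user):
  [0] read 0x2A idx=8: raw=0x39007 flags P=1 W=1 U=1 S=0
  [1] read 0x39 idx=25: raw=0x3B007 flags P=1 W=1 U=1 S=0
  [2] read 0x3B idx=19: raw=0x3D003 flags P=1 W=1 U=0 S=0
  → PROTECTION_VIOLATION  (3 entries read)

Access #0 fault: NONE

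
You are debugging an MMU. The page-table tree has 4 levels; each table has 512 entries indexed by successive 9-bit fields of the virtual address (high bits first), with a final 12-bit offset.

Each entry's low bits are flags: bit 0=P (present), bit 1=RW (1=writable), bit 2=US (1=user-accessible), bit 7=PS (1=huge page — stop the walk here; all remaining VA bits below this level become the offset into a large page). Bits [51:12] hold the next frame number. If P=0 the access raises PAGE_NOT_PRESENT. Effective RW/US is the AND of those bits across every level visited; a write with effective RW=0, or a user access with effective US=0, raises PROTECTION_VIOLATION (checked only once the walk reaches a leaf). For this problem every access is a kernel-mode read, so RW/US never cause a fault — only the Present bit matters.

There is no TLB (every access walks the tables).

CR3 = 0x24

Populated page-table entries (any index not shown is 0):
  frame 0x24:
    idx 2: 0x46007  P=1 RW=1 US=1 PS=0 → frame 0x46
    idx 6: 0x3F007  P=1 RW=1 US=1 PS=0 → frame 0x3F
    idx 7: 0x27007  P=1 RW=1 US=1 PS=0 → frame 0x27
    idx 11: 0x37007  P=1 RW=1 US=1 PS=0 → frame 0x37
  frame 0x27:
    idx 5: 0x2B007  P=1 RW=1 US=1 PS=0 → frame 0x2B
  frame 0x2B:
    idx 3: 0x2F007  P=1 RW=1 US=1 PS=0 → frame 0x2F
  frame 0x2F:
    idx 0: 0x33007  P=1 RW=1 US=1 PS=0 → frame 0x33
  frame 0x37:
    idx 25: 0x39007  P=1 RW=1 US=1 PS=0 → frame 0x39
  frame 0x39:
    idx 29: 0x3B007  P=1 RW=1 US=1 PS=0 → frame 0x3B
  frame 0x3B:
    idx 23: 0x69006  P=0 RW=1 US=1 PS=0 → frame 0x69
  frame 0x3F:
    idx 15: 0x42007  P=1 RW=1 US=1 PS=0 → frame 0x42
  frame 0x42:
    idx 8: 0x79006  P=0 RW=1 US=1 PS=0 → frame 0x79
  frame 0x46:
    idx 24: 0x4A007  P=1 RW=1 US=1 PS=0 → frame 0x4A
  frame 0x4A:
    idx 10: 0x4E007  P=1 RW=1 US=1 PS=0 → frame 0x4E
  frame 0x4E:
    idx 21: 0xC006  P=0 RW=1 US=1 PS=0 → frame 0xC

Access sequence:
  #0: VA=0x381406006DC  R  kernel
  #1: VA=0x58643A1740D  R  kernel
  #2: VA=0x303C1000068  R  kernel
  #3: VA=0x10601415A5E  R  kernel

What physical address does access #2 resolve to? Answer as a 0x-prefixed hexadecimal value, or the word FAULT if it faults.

Walk each access:
#0 VA=0x381406006DC (r,kernel):
  lvl0: tbl 0x24, slot 7 ⇒ 0x27007 (P1/RW1/US1/PS0)
  lvl1: tbl 0x27, slot 5 ⇒ 0x2B007 (P1/RW1/US1/PS0)
  lvl2: tbl 0x2B, slot 3 ⇒ 0x2F007 (P1/RW1/US1/PS0)
  lvl3: tbl 0x2F, slot 0 ⇒ 0x33007 (P1/RW1/US1/PS0)
  ✓ 0x336DC  — 4 lookups
#1 VA=0x58643A1740D (r,kernel):
  lvl0: tbl 0x24, slot 11 ⇒ 0x37007 (P1/RW1/US1/PS0)
  lvl1: tbl 0x37, slot 25 ⇒ 0x39007 (P1/RW1/US1/PS0)
  lvl2: tbl 0x39, slot 29 ⇒ 0x3B007 (P1/RW1/US1/PS0)
  lvl3: tbl 0x3B, slot 23 ⇒ 0x69006 (P0/RW1/US1/PS0)
  ✗ PAGE_NOT_PRESENT  [4 reads]
#2 VA=0x303C1000068 (r,kernel):
  lvl0: tbl 0x24, slot 6 ⇒ 0x3F007 (P1/RW1/US1/PS0)
  lvl1: tbl 0x3F, slot 15 ⇒ 0x42007 (P1/RW1/US1/PS0)
  lvl2: tbl 0x42, slot 8 ⇒ 0x79006 (P0/RW1/US1/PS0)
  ✗ PAGE_NOT_PRESENT  [3 reads]
#3 VA=0x10601415A5E (r,kernel):
  lvl0: tbl 0x24, slot 2 ⇒ 0x46007 (P1/RW1/US1/PS0)
  lvl1: tbl 0x46, slot 24 ⇒ 0x4A007 (P1/RW1/US1/PS0)
  lvl2: tbl 0x4A, slot 10 ⇒ 0x4E007 (P1/RW1/US1/PS0)
  lvl3: tbl 0x4E, slot 21 ⇒ 0xC006 (P0/RW1/US1/PS0)
  ✗ PAGE_NOT_PRESENT  [4 reads]

Access #2 PA: FAULT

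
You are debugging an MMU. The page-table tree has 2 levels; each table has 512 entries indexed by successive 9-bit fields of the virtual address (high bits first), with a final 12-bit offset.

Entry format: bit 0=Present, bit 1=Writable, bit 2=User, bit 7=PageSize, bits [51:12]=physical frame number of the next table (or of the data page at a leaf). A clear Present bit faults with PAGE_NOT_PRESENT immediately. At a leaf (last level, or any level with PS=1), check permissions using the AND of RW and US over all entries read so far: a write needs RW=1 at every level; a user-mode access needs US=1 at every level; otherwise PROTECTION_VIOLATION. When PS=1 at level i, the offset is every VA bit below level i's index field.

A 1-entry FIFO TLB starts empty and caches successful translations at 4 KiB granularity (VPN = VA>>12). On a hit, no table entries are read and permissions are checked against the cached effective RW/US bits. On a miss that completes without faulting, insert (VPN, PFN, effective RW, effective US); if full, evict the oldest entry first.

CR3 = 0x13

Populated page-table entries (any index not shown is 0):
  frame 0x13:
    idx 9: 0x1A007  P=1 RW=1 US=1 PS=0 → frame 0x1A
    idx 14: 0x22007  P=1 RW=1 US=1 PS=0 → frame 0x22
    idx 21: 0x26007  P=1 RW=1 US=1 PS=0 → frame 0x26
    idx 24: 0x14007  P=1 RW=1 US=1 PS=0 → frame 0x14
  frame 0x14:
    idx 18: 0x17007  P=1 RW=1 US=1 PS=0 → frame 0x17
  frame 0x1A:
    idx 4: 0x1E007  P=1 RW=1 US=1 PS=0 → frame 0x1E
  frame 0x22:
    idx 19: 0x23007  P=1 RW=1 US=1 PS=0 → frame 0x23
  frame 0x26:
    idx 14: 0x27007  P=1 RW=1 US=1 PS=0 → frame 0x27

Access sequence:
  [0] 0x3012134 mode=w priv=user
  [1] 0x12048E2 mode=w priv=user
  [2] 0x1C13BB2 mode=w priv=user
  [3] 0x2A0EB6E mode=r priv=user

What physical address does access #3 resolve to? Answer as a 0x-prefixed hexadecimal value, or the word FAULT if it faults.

Walk each access:
#0 VA=0x3012134 (w,user):
  [0] read 0x13 idx=24: raw=0x14007 flags P=1 W=1 U=1 S=0
  [1] read 0x14 idx=18: raw=0x17007 flags P=1 W=1 U=1 S=0
  ✓ 0x17134  — 2 lookups
#1 VA=0x12048E2 (w,user):
  [0] read 0x13 idx=9: raw=0x1A007 flags P=1 W=1 U=1 S=0
  [1] read 0x1A idx=4: raw=0x1E007 flags P=1 W=1 U=1 S=0
  ✓ 0x1E8E2  — 2 lookups
#2 VA=0x1C13BB2 (w,user):
  [0] read 0x13 idx=14: raw=0x22007 flags P=1 W=1 U=1 S=0
  [1] read 0x22 idx=19: raw=0x23007 flags P=1 W=1 U=1 S=0
  ✓ 0x23BB2  — 2 lookups
#3 VA=0x2A0EB6E (r,user):
  [0] read 0x13 idx=21: raw=0x26007 flags P=1 W=1 U=1 S=0
  [1] read 0x26 idx=14: raw=0x27007 flags P=1 W=1 U=1 S=0
  ✓ 0x27B6E  — 2 lookups

Access #3 PA: 0x27B6E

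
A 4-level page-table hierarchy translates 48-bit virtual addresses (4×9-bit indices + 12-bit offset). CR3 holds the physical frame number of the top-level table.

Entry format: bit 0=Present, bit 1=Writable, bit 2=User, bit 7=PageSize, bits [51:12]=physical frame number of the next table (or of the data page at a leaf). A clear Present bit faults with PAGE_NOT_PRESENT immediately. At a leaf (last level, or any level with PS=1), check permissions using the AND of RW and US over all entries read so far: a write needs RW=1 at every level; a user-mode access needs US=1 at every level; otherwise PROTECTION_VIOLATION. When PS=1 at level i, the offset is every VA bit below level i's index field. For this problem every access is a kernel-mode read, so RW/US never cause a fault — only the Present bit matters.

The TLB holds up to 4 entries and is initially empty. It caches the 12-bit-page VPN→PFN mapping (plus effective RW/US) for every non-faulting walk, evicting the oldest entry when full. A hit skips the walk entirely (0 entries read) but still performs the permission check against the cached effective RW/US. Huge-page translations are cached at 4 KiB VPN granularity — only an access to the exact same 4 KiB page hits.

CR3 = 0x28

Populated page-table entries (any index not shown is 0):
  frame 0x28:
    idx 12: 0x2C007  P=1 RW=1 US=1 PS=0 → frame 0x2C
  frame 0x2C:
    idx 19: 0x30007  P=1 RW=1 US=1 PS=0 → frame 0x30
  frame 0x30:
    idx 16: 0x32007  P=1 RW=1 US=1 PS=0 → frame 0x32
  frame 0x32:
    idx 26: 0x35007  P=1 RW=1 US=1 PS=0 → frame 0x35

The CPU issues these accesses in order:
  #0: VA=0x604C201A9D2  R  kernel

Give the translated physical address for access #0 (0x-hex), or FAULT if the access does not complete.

Trace:
#0 VA=0x604C201A9D2 (r,kernel):
  L0: frame=0x28 idx=12 entry=0x2C007 [P=1 RW=1 US=1 PS=0]
  L1: frame=0x2C idx=19 entry=0x30007 [P=1 RW=1 US=1 PS=0]
  L2: frame=0x30 idx=16 entry=0x32007 [P=1 RW=1 US=1 PS=0]
  L3: frame=0x32 idx=26 entry=0x35007 [P=1 RW=1 US=1 PS=0]
  → PA=0x359D2  (4 entries read)

Access #0 PA: 0x359D2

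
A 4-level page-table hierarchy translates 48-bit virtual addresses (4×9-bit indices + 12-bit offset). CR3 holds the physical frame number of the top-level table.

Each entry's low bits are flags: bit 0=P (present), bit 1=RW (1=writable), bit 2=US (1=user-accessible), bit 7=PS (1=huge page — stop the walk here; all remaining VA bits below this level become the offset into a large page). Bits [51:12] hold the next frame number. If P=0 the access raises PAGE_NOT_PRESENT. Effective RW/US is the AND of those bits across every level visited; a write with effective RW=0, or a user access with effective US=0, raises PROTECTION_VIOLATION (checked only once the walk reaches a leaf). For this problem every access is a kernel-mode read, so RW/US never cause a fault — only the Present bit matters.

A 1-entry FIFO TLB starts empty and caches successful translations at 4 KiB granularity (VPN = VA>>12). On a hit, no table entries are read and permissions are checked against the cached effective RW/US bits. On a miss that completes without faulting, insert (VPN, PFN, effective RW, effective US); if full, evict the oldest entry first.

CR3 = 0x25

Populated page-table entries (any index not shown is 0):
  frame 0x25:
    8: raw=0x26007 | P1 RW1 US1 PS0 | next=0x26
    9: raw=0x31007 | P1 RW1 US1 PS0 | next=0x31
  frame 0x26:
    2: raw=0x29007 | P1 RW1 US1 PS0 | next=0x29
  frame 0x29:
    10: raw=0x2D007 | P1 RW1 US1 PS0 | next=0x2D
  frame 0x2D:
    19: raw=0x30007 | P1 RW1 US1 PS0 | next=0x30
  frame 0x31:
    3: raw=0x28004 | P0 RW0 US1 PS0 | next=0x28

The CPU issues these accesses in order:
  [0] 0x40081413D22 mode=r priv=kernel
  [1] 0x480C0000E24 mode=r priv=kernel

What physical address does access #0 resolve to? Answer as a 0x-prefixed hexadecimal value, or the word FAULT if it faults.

Trace:
#0 VA=0x40081413D22 (r,kernel):
  L0: frame=0x25 idx=8 entry=0x26007 [P=1 RW=1 US=1 PS=0]
  L1: frame=0x26 idx=2 entry=0x29007 [P=1 RW=1 US=1 PS=0]
  L2: frame=0x29 idx=10 entry=0x2D007 [P=1 RW=1 US=1 PS=0]
  L3: frame=0x2D idx=19 entry=0x30007 [P=1 RW=1 US=1 PS=0]
  ⇒ phys 0x30D22  [4 reads]
#1 VA=0x480C0000E24 (r,kernel):
  L0: frame=0x25 idx=9 entry=0x31007 [P=1 RW=1 US=1 PS=0]
  L1: frame=0x31 idx=3 entry=0x28004 [P=0 RW=0 US=1 PS=0]
  ⇒ fault: PAGE_NOT_PRESENT  — 2 lookups

Access #0 PA: 0x30D22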